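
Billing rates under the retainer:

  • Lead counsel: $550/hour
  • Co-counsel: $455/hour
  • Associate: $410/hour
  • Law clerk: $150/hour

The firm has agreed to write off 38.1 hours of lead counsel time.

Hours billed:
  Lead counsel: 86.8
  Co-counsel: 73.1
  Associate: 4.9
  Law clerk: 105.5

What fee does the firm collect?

$77,879.50

Lead counsel: 86.8 × $550 = $47,740.00
Co-counsel: 73.1 × $455 = $33,260.50
Associate: 4.9 × $410 = $2,009.00
Law clerk: 105.5 × $150 = $15,825.00
Subtotal: $98,834.50
Write-off: 38.1 × $550 = $20,955.00
Total: $98,834.50 − $20,955.00 = $77,879.50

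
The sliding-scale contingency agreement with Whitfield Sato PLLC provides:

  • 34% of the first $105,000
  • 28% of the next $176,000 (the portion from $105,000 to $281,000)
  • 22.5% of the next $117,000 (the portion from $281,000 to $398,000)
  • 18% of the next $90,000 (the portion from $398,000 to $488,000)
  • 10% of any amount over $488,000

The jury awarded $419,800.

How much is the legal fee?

First $105,000 at 34% = $35,700.00
Next $176,000 at 28% = $49,280.00
Next $117,000 at 22.5% = $26,325.00
Remaining $21,800 at 18% = $3,924.00
Fee: $35,700.00 + $49,280.00 + $26,325.00 + $3,924.00 = $115,229.00

$115,229.00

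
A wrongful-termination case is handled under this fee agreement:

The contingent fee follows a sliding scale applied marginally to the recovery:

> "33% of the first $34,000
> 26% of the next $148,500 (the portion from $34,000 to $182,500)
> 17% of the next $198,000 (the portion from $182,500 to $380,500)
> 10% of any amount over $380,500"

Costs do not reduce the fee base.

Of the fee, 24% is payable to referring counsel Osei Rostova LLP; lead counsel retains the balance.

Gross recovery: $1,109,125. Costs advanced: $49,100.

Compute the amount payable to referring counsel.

Fee base is the gross recovery, $1,109,125; costs are reimbursed separately.
First $34,000 at 33% = $11,220.00
Next $148,500 at 26% = $38,610.00
Next $198,000 at 17% = $33,660.00
Remaining $728,625 at 10% = $72,862.50
Fee: $11,220.00 + $38,610.00 + $33,660.00 + $72,862.50 = $156,352.50
Referral share: 24% of $156,352.50 = $37,524.60; lead counsel retains $156,352.50 − $37,524.60 = $118,827.90.

$37,524.60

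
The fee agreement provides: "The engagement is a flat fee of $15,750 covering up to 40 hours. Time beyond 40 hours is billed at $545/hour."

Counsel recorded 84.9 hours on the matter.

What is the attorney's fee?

$40,220.50

Flat fee: $15,750.00
Excess hours: 84.9 − 40 = 44.9
Overrun: 44.9 × $545 = $24,470.50
Total: $15,750.00 + $24,470.50 = $40,220.50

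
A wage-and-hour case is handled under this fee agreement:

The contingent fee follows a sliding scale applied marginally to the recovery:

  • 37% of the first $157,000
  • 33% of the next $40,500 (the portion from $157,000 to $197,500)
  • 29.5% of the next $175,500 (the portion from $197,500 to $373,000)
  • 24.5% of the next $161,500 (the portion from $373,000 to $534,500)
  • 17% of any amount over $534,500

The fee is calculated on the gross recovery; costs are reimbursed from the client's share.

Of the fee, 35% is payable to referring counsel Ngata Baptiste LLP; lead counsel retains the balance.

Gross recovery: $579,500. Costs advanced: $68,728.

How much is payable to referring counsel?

Fee base is the gross recovery, $579,500; costs are reimbursed separately.
First $157,000 at 37% = $58,090.00
Next $40,500 at 33% = $13,365.00
Next $175,500 at 29.5% = $51,772.50
Next $161,500 at 24.5% = $39,567.50
Remaining $45,000 at 17% = $7,650.00
Fee: $58,090.00 + $13,365.00 + $51,772.50 + $39,567.50 + $7,650.00 = $170,445.00
Referral share: 35% of $170,445.00 = $59,655.75; lead counsel retains $170,445.00 − $59,655.75 = $110,789.25.

$59,655.75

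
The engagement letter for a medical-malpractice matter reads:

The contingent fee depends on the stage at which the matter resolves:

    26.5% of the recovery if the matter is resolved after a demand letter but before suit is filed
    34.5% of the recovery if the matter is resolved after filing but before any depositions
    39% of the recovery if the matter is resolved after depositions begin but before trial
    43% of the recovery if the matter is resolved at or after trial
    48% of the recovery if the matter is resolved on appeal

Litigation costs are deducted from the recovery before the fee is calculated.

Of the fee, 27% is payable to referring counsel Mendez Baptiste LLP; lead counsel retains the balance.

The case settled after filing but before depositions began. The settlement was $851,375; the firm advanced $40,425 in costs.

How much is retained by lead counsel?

Fee base (net of costs): $851,375 − $40,425 = $810,950
The matter settled after filing but before depositions began, so the 34.5% rate applies.
$810,950 × 34.5% = $279,777.75
Referral share: 27% of $279,777.75 = $75,539.99; lead counsel retains $279,777.75 − $75,539.99 = $204,237.76.

$204,237.76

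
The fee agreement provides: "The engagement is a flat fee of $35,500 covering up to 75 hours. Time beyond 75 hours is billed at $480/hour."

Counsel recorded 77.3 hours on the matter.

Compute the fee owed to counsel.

Flat fee: $35,500.00
Excess hours: 77.3 − 75 = 2.3
Overrun: 2.3 × $480 = $1,104.00
Total: $35,500.00 + $1,104.00 = $36,604.00

$36,604.00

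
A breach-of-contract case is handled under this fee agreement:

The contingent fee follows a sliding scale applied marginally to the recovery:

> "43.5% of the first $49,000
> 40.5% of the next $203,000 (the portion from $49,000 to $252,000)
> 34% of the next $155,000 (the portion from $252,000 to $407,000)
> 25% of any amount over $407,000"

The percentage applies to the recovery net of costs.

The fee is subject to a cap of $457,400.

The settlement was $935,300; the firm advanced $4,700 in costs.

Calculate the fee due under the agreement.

$287,130.00

Fee base (net of costs): $935,300 − $4,700 = $930,600
First $49,000 at 43.5% = $21,315.00
Next $203,000 at 40.5% = $82,215.00
Next $155,000 at 34% = $52,700.00
Remaining $523,600 at 25% = $130,900.00
Fee: $21,315.00 + $82,215.00 + $52,700.00 + $130,900.00 = $287,130.00
$287,130.00 is under the $457,400 cap.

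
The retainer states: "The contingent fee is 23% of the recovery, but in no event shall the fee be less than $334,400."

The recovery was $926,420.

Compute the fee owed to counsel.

$334,400.00

23% of $926,420 = $213,076.60
That is below the $334,400 minimum, so the minimum applies.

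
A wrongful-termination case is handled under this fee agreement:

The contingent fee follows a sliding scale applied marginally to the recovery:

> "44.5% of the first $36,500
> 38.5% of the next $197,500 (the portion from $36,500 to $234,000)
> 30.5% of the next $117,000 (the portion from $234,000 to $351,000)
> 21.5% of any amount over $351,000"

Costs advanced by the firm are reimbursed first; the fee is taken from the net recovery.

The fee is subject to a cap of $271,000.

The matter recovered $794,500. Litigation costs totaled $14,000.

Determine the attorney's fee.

Fee base (net of costs): $794,500 − $14,000 = $780,500
First $36,500 at 44.5% = $16,242.50
Next $197,500 at 38.5% = $76,037.50
Next $117,000 at 30.5% = $35,685.00
Remaining $429,500 at 21.5% = $92,342.50
Fee: $16,242.50 + $76,037.50 + $35,685.00 + $92,342.50 = $220,307.50
$220,307.50 is under the $271,000 cap.

$220,307.50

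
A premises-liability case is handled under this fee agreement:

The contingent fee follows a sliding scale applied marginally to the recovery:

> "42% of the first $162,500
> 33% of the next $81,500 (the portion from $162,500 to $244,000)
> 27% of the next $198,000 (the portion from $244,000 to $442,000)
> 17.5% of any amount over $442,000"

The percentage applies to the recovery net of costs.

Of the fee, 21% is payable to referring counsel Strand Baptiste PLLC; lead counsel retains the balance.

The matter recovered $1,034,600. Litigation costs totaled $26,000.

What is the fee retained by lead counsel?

Fee base (net of costs): $1,034,600 − $26,000 = $1,008,600
First $162,500 at 42% = $68,250.00
Next $81,500 at 33% = $26,895.00
Next $198,000 at 27% = $53,460.00
Remaining $566,600 at 17.5% = $99,155.00
Fee: $68,250.00 + $26,895.00 + $53,460.00 + $99,155.00 = $247,760.00
Referral share: 21% of $247,760.00 = $52,029.60; lead counsel retains $247,760.00 − $52,029.60 = $195,730.40.

$195,730.40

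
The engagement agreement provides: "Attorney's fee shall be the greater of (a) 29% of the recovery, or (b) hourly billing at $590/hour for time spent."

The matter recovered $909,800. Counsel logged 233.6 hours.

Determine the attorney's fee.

$263,842.00

(a) 29% of $909,800 = $263,842.00
(b) 233.6 × $590 = $137,824.00
The greater is (a): $263,842.00.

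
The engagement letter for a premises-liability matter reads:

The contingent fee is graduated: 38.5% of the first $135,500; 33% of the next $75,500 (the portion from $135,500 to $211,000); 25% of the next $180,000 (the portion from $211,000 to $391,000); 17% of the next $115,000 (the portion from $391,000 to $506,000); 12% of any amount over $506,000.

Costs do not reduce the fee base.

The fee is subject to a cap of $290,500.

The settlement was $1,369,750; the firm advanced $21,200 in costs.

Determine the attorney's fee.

$245,282.50

Fee base is the gross recovery, $1,369,750; costs are reimbursed separately.
First $135,500 at 38.5% = $52,167.50
Next $75,500 at 33% = $24,915.00
Next $180,000 at 25% = $45,000.00
Next $115,000 at 17% = $19,550.00
Remaining $863,750 at 12% = $103,650.00
Fee: $52,167.50 + $24,915.00 + $45,000.00 + $19,550.00 + $103,650.00 = $245,282.50
$245,282.50 is under the $290,500 cap.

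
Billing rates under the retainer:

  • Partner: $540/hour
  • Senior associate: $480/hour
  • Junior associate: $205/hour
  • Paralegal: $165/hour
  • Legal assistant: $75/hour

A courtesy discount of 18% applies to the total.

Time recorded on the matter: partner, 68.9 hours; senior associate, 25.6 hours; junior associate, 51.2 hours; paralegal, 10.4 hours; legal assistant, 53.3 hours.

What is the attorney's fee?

$53,876.87

Partner: 68.9 × $540 = $37,206.00
Senior associate: 25.6 × $480 = $12,288.00
Junior associate: 51.2 × $205 = $10,496.00
Paralegal: 10.4 × $165 = $1,716.00
Legal assistant: 53.3 × $75 = $3,997.50
Subtotal: $65,703.50
Less 18% discount: −$11,826.63
Total: $65,703.50 − $11,826.63 = $53,876.87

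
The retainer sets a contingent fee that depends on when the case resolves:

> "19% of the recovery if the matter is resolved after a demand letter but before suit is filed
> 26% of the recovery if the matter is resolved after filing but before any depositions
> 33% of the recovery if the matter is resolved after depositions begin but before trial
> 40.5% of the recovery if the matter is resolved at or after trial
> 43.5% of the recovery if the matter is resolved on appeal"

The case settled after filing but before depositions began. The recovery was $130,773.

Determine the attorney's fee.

The matter settled after filing but before depositions began, so the 26% rate applies.
$130,773 × 26% = $34,000.98

$34,000.98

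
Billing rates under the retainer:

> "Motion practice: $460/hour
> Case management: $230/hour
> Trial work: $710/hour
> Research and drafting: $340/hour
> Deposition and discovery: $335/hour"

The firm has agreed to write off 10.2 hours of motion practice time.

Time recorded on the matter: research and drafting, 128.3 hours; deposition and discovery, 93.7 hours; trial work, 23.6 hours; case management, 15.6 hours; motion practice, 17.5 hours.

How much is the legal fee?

Motion practice: 17.5 × $460 = $8,050.00
Case management: 15.6 × $230 = $3,588.00
Trial work: 23.6 × $710 = $16,756.00
Research and drafting: 128.3 × $340 = $43,622.00
Deposition and discovery: 93.7 × $335 = $31,389.50
Subtotal: $103,405.50
Write-off: 10.2 × $460 = $4,692.00
Total: $103,405.50 − $4,692.00 = $98,713.50

$98,713.50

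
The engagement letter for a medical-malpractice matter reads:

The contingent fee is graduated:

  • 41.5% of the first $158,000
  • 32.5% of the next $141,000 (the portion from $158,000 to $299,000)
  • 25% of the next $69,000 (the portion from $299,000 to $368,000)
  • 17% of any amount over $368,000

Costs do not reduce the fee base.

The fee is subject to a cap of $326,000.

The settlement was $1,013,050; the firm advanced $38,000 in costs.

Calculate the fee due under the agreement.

Fee base is the gross recovery, $1,013,050; costs are reimbursed separately.
First $158,000 at 41.5% = $65,570.00
Next $141,000 at 32.5% = $45,825.00
Next $69,000 at 25% = $17,250.00
Remaining $645,050 at 17% = $109,658.50
Fee: $65,570.00 + $45,825.00 + $17,250.00 + $109,658.50 = $238,303.50
$238,303.50 is under the $326,000 cap.

$238,303.50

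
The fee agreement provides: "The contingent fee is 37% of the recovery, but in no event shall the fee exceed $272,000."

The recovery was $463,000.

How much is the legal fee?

$171,310.00

37% of $463,000 = $171,310.00
That is under the $272,000 cap.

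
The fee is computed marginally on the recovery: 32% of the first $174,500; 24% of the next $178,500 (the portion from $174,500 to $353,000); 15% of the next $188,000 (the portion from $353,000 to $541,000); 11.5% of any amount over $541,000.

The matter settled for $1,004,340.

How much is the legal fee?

First $174,500 at 32% = $55,840.00
Next $178,500 at 24% = $42,840.00
Next $188,000 at 15% = $28,200.00
Remaining $463,340 at 11.5% = $53,284.10
Fee: $55,840.00 + $42,840.00 + $28,200.00 + $53,284.10 = $180,164.10

$180,164.10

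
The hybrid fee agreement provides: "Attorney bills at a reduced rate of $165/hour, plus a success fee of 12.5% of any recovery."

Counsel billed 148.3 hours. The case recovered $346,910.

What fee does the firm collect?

Hourly: 148.3 × $165 = $24,469.50
Success fee: 12.5% of $346,910 = $43,363.75
Total: $24,469.50 + $43,363.75 = $67,833.25

$67,833.25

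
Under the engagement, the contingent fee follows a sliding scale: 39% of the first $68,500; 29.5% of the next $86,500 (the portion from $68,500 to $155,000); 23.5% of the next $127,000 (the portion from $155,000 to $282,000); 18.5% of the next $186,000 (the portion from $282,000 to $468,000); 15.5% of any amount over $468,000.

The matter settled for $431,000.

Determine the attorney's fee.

$109,642.50

First $68,500 at 39% = $26,715.00
Next $86,500 at 29.5% = $25,517.50
Next $127,000 at 23.5% = $29,845.00
Remaining $149,000 at 18.5% = $27,565.00
Fee: $26,715.00 + $25,517.50 + $29,845.00 + $27,565.00 = $109,642.50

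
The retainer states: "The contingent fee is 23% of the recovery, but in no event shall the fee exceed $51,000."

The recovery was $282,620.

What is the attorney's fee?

23% of $282,620 = $65,002.60
That exceeds the $51,000 cap, so the fee is capped at $51,000.

$51,000.00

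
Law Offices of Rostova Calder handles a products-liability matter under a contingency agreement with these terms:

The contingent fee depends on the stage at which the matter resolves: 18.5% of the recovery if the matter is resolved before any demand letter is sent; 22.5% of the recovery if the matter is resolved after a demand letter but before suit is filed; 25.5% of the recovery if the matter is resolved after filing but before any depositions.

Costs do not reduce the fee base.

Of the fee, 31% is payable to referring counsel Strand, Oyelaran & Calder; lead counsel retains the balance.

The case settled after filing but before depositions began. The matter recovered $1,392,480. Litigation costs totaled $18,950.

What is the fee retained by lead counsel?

$245,006.86

Fee base is the gross recovery, $1,392,480; costs are reimbursed separately.
The matter settled after filing but before depositions began, so the 25.5% rate applies.
$1,392,480 × 25.5% = $355,082.40
Referral share: 31% of $355,082.40 = $110,075.54; lead counsel retains $355,082.40 − $110,075.54 = $245,006.86.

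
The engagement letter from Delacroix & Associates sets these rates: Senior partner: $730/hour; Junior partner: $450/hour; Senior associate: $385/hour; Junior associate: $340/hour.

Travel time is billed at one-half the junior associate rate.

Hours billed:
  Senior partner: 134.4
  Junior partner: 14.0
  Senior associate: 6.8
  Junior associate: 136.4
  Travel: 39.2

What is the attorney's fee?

Senior partner: 134.4 × $730 = $98,112.00
Junior partner: 14.0 × $450 = $6,300.00
Senior associate: 6.8 × $385 = $2,618.00
Junior associate: 136.4 × $340 = $46,376.00
Subtotal: $98,112.00 + $6,300.00 + $2,618.00 + $46,376.00 = $153,406.00
Travel: 39.2 × ($340 ÷ 2) = 39.2 × $170.00 = $6,664.00
Total: $153,406.00 + $6,664.00 = $160,070.00

$160,070.00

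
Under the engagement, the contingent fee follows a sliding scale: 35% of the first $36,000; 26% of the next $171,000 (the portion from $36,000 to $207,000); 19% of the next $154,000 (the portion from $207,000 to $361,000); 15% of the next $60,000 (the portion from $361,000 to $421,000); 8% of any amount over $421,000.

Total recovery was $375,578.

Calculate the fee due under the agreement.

$88,506.70

First $36,000 at 35% = $12,600.00
Next $171,000 at 26% = $44,460.00
Next $154,000 at 19% = $29,260.00
Remaining $14,578 at 15% = $2,186.70
Fee: $12,600.00 + $44,460.00 + $29,260.00 + $2,186.70 = $88,506.70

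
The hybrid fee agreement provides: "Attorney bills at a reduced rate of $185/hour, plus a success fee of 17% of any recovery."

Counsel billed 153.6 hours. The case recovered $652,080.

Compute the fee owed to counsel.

$139,269.60

Hourly: 153.6 × $185 = $28,416.00
Success fee: 17% of $652,080 = $110,853.60
Total: $28,416.00 + $110,853.60 = $139,269.60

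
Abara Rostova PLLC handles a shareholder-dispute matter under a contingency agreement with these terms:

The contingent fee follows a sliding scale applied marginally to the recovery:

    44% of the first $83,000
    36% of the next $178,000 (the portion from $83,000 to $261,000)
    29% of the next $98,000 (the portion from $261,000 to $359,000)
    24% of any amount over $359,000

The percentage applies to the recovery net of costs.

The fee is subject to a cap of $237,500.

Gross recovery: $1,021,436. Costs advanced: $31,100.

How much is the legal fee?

$237,500.00

Fee base (net of costs): $1,021,436 − $31,100 = $990,336
First $83,000 at 44% = $36,520.00
Next $178,000 at 36% = $64,080.00
Next $98,000 at 29% = $28,420.00
Remaining $631,336 at 24% = $151,520.64
Fee: $36,520.00 + $64,080.00 + $28,420.00 + $151,520.64 = $280,540.64
$280,540.64 exceeds the $237,500 cap, so the fee is capped at $237,500.00.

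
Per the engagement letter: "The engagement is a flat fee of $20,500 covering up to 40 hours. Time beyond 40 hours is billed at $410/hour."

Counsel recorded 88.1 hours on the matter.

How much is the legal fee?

Flat fee: $20,500.00
Excess hours: 88.1 − 40 = 48.1
Overrun: 48.1 × $410 = $19,721.00
Total: $20,500.00 + $19,721.00 = $40,221.00

$40,221.00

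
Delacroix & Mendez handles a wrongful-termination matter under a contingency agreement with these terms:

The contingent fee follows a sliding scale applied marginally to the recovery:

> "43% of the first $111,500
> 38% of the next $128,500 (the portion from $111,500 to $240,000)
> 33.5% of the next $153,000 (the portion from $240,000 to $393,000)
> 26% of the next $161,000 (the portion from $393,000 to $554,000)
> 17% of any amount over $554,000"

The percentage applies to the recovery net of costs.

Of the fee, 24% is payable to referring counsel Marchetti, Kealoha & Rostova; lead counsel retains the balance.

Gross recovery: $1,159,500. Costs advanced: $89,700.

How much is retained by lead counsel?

Fee base (net of costs): $1,159,500 − $89,700 = $1,069,800
First $111,500 at 43% = $47,945.00
Next $128,500 at 38% = $48,830.00
Next $153,000 at 33.5% = $51,255.00
Next $161,000 at 26% = $41,860.00
Remaining $515,800 at 17% = $87,686.00
Fee: $47,945.00 + $48,830.00 + $51,255.00 + $41,860.00 + $87,686.00 = $277,576.00
Referral share: 24% of $277,576.00 = $66,618.24; lead counsel retains $277,576.00 − $66,618.24 = $210,957.76.

$210,957.76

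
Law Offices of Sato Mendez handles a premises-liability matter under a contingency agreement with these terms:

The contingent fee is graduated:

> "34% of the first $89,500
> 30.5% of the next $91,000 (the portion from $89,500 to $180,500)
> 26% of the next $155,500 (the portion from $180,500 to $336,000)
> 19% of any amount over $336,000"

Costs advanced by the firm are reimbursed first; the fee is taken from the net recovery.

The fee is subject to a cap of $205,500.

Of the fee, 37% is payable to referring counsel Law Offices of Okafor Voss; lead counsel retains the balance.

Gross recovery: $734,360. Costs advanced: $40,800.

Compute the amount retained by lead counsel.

$104,927.38

Fee base (net of costs): $734,360 − $40,800 = $693,560
First $89,500 at 34% = $30,430.00
Next $91,000 at 30.5% = $27,755.00
Next $155,500 at 26% = $40,430.00
Remaining $357,560 at 19% = $67,936.40
Fee: $30,430.00 + $27,755.00 + $40,430.00 + $67,936.40 = $166,551.40
$166,551.40 is under the $205,500 cap.
Referral share: 37% of $166,551.40 = $61,624.02; lead counsel retains $166,551.40 − $61,624.02 = $104,927.38.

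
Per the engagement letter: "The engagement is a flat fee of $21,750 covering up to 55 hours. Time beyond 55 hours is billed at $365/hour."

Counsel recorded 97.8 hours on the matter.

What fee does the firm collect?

$37,372.00

Flat fee: $21,750.00
Excess hours: 97.8 − 55 = 42.8
Overrun: 42.8 × $365 = $15,622.00
Total: $21,750.00 + $15,622.00 = $37,372.00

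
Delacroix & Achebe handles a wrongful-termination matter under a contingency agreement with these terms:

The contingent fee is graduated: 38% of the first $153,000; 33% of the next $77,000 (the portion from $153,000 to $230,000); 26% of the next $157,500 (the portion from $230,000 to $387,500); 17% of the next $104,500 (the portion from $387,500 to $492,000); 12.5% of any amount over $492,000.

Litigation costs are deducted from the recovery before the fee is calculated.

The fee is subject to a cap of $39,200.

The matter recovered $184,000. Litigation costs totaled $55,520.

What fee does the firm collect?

Fee base (net of costs): $184,000 − $55,520 = $128,480
First $128,480 at 38% = $48,822.40
$48,822.40 exceeds the $39,200 cap, so the fee is capped at $39,200.00.

$39,200.00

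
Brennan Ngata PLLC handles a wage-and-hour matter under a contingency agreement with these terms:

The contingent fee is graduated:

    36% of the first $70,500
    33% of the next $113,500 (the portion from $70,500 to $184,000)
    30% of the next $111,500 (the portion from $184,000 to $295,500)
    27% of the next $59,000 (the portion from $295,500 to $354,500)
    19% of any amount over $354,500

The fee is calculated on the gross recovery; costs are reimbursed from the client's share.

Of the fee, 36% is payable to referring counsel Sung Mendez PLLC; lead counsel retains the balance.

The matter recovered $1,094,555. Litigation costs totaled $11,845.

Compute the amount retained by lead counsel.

$161,808.29

Fee base is the gross recovery, $1,094,555; costs are reimbursed separately.
First $70,500 at 36% = $25,380.00
Next $113,500 at 33% = $37,455.00
Next $111,500 at 30% = $33,450.00
Next $59,000 at 27% = $15,930.00
Remaining $740,055 at 19% = $140,610.45
Fee: $25,380.00 + $37,455.00 + $33,450.00 + $15,930.00 + $140,610.45 = $252,825.45
Referral share: 36% of $252,825.45 = $91,017.16; lead counsel retains $252,825.45 − $91,017.16 = $161,808.29.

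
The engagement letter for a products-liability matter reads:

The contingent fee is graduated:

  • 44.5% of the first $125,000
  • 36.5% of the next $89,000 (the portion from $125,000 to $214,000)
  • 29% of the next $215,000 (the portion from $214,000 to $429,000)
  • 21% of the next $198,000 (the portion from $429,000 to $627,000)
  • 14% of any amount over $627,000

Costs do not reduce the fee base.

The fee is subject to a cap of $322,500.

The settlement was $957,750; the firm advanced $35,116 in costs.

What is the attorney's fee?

Fee base is the gross recovery, $957,750; costs are reimbursed separately.
First $125,000 at 44.5% = $55,625.00
Next $89,000 at 36.5% = $32,485.00
Next $215,000 at 29% = $62,350.00
Next $198,000 at 21% = $41,580.00
Remaining $330,750 at 14% = $46,305.00
Fee: $55,625.00 + $32,485.00 + $62,350.00 + $41,580.00 + $46,305.00 = $238,345.00
$238,345.00 is under the $322,500 cap.

$238,345.00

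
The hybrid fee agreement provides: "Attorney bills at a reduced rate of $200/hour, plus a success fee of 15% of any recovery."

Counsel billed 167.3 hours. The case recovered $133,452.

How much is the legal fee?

$53,477.80

Hourly: 167.3 × $200 = $33,460.00
Success fee: 15% of $133,452 = $20,017.80
Total: $33,460.00 + $20,017.80 = $53,477.80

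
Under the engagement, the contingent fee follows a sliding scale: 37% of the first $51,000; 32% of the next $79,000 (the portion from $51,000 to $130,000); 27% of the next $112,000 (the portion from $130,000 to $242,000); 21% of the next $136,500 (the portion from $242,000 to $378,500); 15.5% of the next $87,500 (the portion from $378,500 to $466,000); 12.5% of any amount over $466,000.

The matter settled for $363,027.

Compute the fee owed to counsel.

First $51,000 at 37% = $18,870.00
Next $79,000 at 32% = $25,280.00
Next $112,000 at 27% = $30,240.00
Remaining $121,027 at 21% = $25,415.67
Fee: $18,870.00 + $25,280.00 + $30,240.00 + $25,415.67 = $99,805.67

$99,805.67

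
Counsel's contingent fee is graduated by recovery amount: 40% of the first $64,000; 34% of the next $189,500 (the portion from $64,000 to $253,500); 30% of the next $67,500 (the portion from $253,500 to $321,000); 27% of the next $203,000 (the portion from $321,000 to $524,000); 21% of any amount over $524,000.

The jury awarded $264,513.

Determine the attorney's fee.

$93,333.90

First $64,000 at 40% = $25,600.00
Next $189,500 at 34% = $64,430.00
Remaining $11,013 at 30% = $3,303.90
Fee: $25,600.00 + $64,430.00 + $3,303.90 = $93,333.90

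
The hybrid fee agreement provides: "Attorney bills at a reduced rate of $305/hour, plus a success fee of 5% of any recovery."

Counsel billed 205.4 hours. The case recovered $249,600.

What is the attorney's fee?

$75,127.00

Hourly: 205.4 × $305 = $62,647.00
Success fee: 5% of $249,600 = $12,480.00
Total: $62,647.00 + $12,480.00 = $75,127.00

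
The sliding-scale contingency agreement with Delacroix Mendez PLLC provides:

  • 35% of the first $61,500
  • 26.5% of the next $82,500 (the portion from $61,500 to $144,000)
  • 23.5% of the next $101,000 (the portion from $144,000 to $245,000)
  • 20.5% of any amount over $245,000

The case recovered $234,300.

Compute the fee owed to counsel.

First $61,500 at 35% = $21,525.00
Next $82,500 at 26.5% = $21,862.50
Remaining $90,300 at 23.5% = $21,220.50
Fee: $21,525.00 + $21,862.50 + $21,220.50 = $64,608.00

$64,608.00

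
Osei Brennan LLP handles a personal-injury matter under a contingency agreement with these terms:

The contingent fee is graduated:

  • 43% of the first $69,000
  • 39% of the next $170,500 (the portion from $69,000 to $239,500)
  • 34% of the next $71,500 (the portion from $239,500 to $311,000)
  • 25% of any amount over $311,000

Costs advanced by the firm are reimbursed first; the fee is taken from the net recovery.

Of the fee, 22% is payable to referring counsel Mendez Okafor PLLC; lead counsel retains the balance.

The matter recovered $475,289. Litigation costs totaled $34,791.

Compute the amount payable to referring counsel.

$33,626.89

Fee base (net of costs): $475,289 − $34,791 = $440,498
First $69,000 at 43% = $29,670.00
Next $170,500 at 39% = $66,495.00
Next $71,500 at 34% = $24,310.00
Remaining $129,498 at 25% = $32,374.50
Fee: $29,670.00 + $66,495.00 + $24,310.00 + $32,374.50 = $152,849.50
Referral share: 22% of $152,849.50 = $33,626.89; lead counsel retains $152,849.50 − $33,626.89 = $119,222.61.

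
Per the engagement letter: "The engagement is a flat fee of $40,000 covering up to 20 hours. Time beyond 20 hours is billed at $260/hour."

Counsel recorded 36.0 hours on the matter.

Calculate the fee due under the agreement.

Flat fee: $40,000.00
Excess hours: 36.0 − 20 = 16.0
Overrun: 16.0 × $260 = $4,160.00
Total: $40,000.00 + $4,160.00 = $44,160.00

$44,160.00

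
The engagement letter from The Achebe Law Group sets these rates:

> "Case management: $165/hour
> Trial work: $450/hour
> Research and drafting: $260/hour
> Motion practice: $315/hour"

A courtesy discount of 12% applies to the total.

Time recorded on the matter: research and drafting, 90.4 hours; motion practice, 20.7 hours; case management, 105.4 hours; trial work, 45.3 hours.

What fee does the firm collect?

Case management: 105.4 × $165 = $17,391.00
Trial work: 45.3 × $450 = $20,385.00
Research and drafting: 90.4 × $260 = $23,504.00
Motion practice: 20.7 × $315 = $6,520.50
Subtotal: $67,800.50
Less 12% discount: −$8,136.06
Total: $67,800.50 − $8,136.06 = $59,664.44

$59,664.44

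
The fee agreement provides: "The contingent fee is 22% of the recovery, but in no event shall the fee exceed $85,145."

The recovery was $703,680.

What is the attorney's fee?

22% of $703,680 = $154,809.60
That exceeds the $85,145 cap, so the fee is capped at $85,145.

$85,145.00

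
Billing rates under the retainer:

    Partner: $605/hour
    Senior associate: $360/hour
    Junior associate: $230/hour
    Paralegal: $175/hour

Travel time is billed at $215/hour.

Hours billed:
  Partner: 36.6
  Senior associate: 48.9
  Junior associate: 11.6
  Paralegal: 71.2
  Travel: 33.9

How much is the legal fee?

$62,163.50

Partner: 36.6 × $605 = $22,143.00
Senior associate: 48.9 × $360 = $17,604.00
Junior associate: 11.6 × $230 = $2,668.00
Paralegal: 71.2 × $175 = $12,460.00
Subtotal: $22,143.00 + $17,604.00 + $2,668.00 + $12,460.00 = $54,875.00
Travel: 33.9 × $215 = $7,288.50
Total: $54,875.00 + $7,288.50 = $62,163.50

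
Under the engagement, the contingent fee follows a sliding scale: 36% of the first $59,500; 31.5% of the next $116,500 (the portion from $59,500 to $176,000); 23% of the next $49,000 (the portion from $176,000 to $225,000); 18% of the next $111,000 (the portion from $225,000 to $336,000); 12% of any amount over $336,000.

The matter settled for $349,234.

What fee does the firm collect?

$90,955.58

First $59,500 at 36% = $21,420.00
Next $116,500 at 31.5% = $36,697.50
Next $49,000 at 23% = $11,270.00
Next $111,000 at 18% = $19,980.00
Remaining $13,234 at 12% = $1,588.08
Fee: $21,420.00 + $36,697.50 + $11,270.00 + $19,980.00 + $1,588.08 = $90,955.58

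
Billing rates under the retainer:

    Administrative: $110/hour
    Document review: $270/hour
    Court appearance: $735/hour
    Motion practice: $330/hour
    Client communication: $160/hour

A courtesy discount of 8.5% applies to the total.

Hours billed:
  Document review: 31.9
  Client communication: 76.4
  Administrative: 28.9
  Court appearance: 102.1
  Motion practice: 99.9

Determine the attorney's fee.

$120,804.25

Administrative: 28.9 × $110 = $3,179.00
Document review: 31.9 × $270 = $8,613.00
Court appearance: 102.1 × $735 = $75,043.50
Motion practice: 99.9 × $330 = $32,967.00
Client communication: 76.4 × $160 = $12,224.00
Subtotal: $132,026.50
Less 8.5% discount: −$11,222.25
Total: $132,026.50 − $11,222.25 = $120,804.25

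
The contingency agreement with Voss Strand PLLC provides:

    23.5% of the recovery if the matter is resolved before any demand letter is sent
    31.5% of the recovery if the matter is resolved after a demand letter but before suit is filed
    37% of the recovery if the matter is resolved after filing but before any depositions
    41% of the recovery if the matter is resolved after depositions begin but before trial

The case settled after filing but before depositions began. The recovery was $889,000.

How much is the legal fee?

$328,930.00

The matter settled after filing but before depositions began, so the 37% rate applies.
$889,000 × 37% = $328,930.00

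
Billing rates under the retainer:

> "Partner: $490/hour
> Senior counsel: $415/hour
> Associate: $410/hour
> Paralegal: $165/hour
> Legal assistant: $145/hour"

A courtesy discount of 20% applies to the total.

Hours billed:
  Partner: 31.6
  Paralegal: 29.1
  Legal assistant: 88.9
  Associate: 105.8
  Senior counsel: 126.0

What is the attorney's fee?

$103,075.20

Partner: 31.6 × $490 = $15,484.00
Senior counsel: 126.0 × $415 = $52,290.00
Associate: 105.8 × $410 = $43,378.00
Paralegal: 29.1 × $165 = $4,801.50
Legal assistant: 88.9 × $145 = $12,890.50
Subtotal: $128,844.00
Less 20% discount: −$25,768.80
Total: $128,844.00 − $25,768.80 = $103,075.20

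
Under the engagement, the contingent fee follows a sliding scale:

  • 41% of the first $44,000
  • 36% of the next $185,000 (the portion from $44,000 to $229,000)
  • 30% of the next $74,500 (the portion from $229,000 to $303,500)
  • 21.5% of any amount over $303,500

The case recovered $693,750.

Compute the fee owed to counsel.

First $44,000 at 41% = $18,040.00
Next $185,000 at 36% = $66,600.00
Next $74,500 at 30% = $22,350.00
Remaining $390,250 at 21.5% = $83,903.75
Fee: $18,040.00 + $66,600.00 + $22,350.00 + $83,903.75 = $190,893.75

$190,893.75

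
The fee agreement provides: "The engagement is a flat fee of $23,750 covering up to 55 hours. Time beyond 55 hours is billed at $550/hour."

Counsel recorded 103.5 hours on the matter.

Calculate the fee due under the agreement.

Flat fee: $23,750.00
Excess hours: 103.5 − 55 = 48.5
Overrun: 48.5 × $550 = $26,675.00
Total: $23,750.00 + $26,675.00 = $50,425.00

$50,425.00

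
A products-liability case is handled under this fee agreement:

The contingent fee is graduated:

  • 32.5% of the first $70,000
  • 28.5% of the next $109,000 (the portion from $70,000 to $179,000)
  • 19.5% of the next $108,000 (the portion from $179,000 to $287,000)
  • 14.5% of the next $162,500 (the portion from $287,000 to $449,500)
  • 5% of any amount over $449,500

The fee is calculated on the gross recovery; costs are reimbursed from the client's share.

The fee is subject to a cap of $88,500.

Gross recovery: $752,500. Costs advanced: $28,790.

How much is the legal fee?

$88,500.00

Fee base is the gross recovery, $752,500; costs are reimbursed separately.
First $70,000 at 32.5% = $22,750.00
Next $109,000 at 28.5% = $31,065.00
Next $108,000 at 19.5% = $21,060.00
Next $162,500 at 14.5% = $23,562.50
Remaining $303,000 at 5% = $15,150.00
Fee: $22,750.00 + $31,065.00 + $21,060.00 + $23,562.50 + $15,150.00 = $113,587.50
$113,587.50 exceeds the $88,500 cap, so the fee is capped at $88,500.00.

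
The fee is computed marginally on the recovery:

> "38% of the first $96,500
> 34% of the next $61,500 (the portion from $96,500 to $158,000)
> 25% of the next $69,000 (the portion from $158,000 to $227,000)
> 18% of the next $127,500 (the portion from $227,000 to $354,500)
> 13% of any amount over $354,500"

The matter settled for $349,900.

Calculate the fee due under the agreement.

First $96,500 at 38% = $36,670.00
Next $61,500 at 34% = $20,910.00
Next $69,000 at 25% = $17,250.00
Remaining $122,900 at 18% = $22,122.00
Fee: $36,670.00 + $20,910.00 + $17,250.00 + $22,122.00 = $96,952.00

$96,952.00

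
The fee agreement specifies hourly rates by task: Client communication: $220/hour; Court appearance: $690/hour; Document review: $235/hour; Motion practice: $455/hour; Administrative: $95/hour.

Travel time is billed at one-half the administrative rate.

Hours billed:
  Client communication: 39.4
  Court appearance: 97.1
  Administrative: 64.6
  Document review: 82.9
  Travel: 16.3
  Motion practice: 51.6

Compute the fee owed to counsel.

Client communication: 39.4 × $220 = $8,668.00
Court appearance: 97.1 × $690 = $66,999.00
Document review: 82.9 × $235 = $19,481.50
Motion practice: 51.6 × $455 = $23,478.00
Administrative: 64.6 × $95 = $6,137.00
Subtotal: $8,668.00 + $66,999.00 + $19,481.50 + $23,478.00 + $6,137.00 = $124,763.50
Travel: 16.3 × ($95 ÷ 2) = 16.3 × $47.50 = $774.25
Total: $124,763.50 + $774.25 = $125,537.75

$125,537.75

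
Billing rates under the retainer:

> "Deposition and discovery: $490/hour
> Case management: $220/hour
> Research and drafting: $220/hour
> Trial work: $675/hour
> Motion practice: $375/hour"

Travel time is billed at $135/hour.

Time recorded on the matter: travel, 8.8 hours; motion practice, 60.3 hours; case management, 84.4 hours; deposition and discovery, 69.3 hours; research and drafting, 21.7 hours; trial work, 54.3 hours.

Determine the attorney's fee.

$117,752.00

Deposition and discovery: 69.3 × $490 = $33,957.00
Case management: 84.4 × $220 = $18,568.00
Research and drafting: 21.7 × $220 = $4,774.00
Trial work: 54.3 × $675 = $36,652.50
Motion practice: 60.3 × $375 = $22,612.50
Subtotal: $33,957.00 + $18,568.00 + $4,774.00 + $36,652.50 + $22,612.50 = $116,564.00
Travel: 8.8 × $135 = $1,188.00
Total: $116,564.00 + $1,188.00 = $117,752.00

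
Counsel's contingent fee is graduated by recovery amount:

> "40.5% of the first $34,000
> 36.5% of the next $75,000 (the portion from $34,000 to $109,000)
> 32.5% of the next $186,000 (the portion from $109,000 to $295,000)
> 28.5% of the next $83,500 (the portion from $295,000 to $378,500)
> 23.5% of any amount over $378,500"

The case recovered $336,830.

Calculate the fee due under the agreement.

$113,516.55

First $34,000 at 40.5% = $13,770.00
Next $75,000 at 36.5% = $27,375.00
Next $186,000 at 32.5% = $60,450.00
Remaining $41,830 at 28.5% = $11,921.55
Fee: $13,770.00 + $27,375.00 + $60,450.00 + $11,921.55 = $113,516.55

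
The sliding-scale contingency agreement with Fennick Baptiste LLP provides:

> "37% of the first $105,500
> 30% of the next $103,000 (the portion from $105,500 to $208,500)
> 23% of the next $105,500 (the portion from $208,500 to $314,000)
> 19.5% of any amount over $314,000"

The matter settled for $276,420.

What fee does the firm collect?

First $105,500 at 37% = $39,035.00
Next $103,000 at 30% = $30,900.00
Remaining $67,920 at 23% = $15,621.60
Fee: $39,035.00 + $30,900.00 + $15,621.60 = $85,556.60

$85,556.60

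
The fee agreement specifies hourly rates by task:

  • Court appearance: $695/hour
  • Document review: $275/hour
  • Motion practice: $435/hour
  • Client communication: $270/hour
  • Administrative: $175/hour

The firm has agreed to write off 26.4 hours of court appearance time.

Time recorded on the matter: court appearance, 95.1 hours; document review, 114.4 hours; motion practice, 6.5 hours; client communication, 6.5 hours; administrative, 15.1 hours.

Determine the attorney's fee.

Court appearance: 95.1 × $695 = $66,094.50
Document review: 114.4 × $275 = $31,460.00
Motion practice: 6.5 × $435 = $2,827.50
Client communication: 6.5 × $270 = $1,755.00
Administrative: 15.1 × $175 = $2,642.50
Subtotal: $104,779.50
Write-off: 26.4 × $695 = $18,348.00
Total: $104,779.50 − $18,348.00 = $86,431.50

$86,431.50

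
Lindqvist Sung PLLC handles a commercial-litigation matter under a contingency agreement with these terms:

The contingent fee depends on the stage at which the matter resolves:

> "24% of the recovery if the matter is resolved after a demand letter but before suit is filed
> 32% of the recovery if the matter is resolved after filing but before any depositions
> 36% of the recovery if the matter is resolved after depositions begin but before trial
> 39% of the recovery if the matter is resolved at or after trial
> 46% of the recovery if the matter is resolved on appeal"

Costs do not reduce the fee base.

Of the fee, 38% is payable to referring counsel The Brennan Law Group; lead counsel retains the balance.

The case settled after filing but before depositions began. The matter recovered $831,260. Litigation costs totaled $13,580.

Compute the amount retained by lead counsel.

$164,921.98

Fee base is the gross recovery, $831,260; costs are reimbursed separately.
The matter settled after filing but before depositions began, so the 32% rate applies.
$831,260 × 32% = $266,003.20
Referral share: 38% of $266,003.20 = $101,081.22; lead counsel retains $266,003.20 − $101,081.22 = $164,921.98.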